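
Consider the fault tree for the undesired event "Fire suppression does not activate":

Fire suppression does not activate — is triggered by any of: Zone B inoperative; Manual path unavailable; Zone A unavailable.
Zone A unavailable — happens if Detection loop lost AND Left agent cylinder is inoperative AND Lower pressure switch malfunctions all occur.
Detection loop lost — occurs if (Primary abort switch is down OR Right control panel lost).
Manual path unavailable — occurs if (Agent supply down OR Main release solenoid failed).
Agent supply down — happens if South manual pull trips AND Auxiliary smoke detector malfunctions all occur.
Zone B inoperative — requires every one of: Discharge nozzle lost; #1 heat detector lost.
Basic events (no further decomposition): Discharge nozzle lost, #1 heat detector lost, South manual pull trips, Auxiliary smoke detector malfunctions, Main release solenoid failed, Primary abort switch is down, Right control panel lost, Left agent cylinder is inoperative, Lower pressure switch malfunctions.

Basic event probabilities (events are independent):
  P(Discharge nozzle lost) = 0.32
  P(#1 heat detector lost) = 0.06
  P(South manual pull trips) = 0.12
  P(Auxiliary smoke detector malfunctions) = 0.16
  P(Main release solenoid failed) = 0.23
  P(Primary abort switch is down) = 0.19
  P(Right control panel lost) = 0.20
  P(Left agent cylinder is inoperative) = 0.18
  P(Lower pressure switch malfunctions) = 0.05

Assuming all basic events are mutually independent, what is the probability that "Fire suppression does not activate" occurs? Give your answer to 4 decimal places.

P(Zone B inoperative) [AND] = 0.32 × 0.06 = 0.019200
P(Agent supply down) [AND] = 0.12 × 0.16 = 0.019200
P(Manual path unavailable) [OR] = 1 − (1−0.019200) × (1−0.23) = 0.244784
P(Detection loop lost) [OR] = 1 − (1−0.19) × (1−0.20) = 0.352000
P(Zone A unavailable) [AND] = 0.352000 × 0.18 × 0.05 = 0.003168
P(Fire suppression does not activate) [OR] = 1 − (1−0.019200) × (1−0.244784) × (1−0.003168) = 0.261631
Rounded to 4 decimal places: P(Fire suppression does not activate) ≈ 0.2616.

0.2616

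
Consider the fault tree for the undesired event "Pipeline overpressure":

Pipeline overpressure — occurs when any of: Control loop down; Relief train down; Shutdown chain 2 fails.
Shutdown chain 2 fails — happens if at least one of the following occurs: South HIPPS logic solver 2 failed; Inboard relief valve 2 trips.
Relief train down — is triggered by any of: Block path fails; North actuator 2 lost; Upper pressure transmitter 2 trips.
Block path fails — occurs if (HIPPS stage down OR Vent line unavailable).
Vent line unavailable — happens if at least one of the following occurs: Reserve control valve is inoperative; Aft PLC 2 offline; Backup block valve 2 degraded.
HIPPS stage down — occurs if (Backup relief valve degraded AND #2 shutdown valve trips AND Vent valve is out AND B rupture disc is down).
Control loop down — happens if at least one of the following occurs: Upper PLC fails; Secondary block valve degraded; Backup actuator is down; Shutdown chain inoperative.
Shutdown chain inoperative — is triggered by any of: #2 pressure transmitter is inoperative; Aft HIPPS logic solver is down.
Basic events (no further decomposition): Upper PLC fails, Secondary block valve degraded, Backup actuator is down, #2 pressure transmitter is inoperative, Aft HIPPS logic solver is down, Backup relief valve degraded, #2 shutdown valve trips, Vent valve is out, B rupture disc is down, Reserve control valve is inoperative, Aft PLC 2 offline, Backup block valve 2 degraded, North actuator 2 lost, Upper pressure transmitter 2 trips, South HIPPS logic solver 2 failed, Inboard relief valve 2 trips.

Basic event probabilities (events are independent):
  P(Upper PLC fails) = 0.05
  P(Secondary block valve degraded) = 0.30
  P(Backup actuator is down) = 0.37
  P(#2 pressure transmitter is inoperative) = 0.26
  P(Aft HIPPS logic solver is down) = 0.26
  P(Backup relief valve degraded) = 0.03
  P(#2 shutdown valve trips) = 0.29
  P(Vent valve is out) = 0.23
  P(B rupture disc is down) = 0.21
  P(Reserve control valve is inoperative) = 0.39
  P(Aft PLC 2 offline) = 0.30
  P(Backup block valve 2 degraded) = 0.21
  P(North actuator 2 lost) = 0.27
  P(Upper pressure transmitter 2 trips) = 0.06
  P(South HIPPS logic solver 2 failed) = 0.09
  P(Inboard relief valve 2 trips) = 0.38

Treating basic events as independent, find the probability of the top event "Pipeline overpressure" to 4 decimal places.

0.9701

P(Shutdown chain inoperative) [OR] = 1 − (1−0.26) × (1−0.26) = 0.452400
P(Control loop down) [OR] = 1 − (1−0.05) × (1−0.30) × (1−0.37) × (1−0.452400) = 0.770583
P(HIPPS stage down) [AND] = 0.03 × 0.29 × 0.23 × 0.21 = 0.000420
P(Vent line unavailable) [OR] = 1 − (1−0.39) × (1−0.30) × (1−0.21) = 0.662670
P(Block path fails) [OR] = 1 − (1−0.000420) × (1−0.662670) = 0.662812
P(Relief train down) [OR] = 1 − (1−0.662812) × (1−0.27) × (1−0.06) = 0.768622
P(Shutdown chain 2 fails) [OR] = 1 − (1−0.09) × (1−0.38) = 0.435800
P(Pipeline overpressure) [OR] = 1 − (1−0.770583) × (1−0.768622) × (1−0.435800) = 0.970051
Rounded to 4 decimal places: P(Pipeline overpressure) ≈ 0.9701.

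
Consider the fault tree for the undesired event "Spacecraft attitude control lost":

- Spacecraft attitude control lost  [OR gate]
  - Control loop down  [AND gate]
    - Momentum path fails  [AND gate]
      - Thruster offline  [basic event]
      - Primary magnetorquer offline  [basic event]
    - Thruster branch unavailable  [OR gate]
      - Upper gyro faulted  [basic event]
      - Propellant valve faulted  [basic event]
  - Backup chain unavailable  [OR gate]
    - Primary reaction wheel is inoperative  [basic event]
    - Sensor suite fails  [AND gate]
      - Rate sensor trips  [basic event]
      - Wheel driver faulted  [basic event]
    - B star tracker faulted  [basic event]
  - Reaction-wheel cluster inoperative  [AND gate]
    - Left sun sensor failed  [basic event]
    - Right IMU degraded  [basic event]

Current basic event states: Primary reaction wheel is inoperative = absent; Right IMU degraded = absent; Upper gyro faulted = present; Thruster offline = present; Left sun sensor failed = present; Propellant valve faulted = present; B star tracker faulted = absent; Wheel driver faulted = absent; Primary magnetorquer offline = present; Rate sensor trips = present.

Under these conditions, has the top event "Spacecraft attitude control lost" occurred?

Yes

Momentum path fails [AND]: Thruster offline=occurs, Primary magnetorquer offline=occurs → all inputs occur → occurs.
Thruster branch unavailable [OR]: Upper gyro faulted=occurs, Propellant valve faulted=occurs → at least one input occurs → occurs.
Control loop down [AND]: Momentum path fails=occurs, Thruster branch unavailable=occurs → all inputs occur → occurs.
Sensor suite fails [AND]: Rate sensor trips=occurs, Wheel driver faulted=not → not all inputs occur → does not occur.
Backup chain unavailable [OR]: Primary reaction wheel is inoperative=not, Sensor suite fails=not, B star tracker faulted=not → no input occurs → does not occur.
Reaction-wheel cluster inoperative [AND]: Left sun sensor failed=occurs, Right IMU degraded=not → not all inputs occur → does not occur.
Spacecraft attitude control lost [OR]: Control loop down=occurs, Backup chain unavailable=not, Reaction-wheel cluster inoperative=not → at least one input occurs → occurs.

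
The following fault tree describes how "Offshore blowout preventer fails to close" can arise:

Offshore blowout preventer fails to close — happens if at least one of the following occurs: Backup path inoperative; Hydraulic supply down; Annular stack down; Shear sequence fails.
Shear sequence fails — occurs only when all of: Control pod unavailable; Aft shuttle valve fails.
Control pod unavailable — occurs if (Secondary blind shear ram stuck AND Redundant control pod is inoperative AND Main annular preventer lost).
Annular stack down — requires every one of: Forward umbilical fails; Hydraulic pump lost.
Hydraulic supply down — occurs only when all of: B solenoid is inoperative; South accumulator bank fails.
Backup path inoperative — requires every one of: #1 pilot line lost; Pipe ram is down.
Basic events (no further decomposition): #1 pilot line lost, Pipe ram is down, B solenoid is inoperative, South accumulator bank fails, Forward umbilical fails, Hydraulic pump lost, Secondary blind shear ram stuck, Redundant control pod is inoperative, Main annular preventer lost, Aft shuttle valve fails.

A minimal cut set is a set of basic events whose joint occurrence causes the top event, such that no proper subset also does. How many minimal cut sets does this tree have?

4

Backup path inoperative [AND]: one cut set from each child combined → 1 × 1 = 1 cut set(s).
Hydraulic supply down [AND]: one cut set from each child combined → 1 × 1 = 1 cut set(s).
Annular stack down [AND]: one cut set from each child combined → 1 × 1 = 1 cut set(s).
Control pod unavailable [AND]: one cut set from each child combined → 1 × 1 × 1 = 1 cut set(s).
Shear sequence fails [AND]: one cut set from each child combined → 1 × 1 = 1 cut set(s).
Offshore blowout preventer fails to close [OR]: union of children's cut sets → 4 cut set(s).
Minimal cut sets: {#1 pilot line lost, Pipe ram is down}; {B solenoid is inoperative, South accumulator bank fails}; {Forward umbilical fails, Hydraulic pump lost}; {Aft shuttle valve fails, Main annular preventer lost, Redundant control pod is inoperative, Secondary blind shear ram stuck}.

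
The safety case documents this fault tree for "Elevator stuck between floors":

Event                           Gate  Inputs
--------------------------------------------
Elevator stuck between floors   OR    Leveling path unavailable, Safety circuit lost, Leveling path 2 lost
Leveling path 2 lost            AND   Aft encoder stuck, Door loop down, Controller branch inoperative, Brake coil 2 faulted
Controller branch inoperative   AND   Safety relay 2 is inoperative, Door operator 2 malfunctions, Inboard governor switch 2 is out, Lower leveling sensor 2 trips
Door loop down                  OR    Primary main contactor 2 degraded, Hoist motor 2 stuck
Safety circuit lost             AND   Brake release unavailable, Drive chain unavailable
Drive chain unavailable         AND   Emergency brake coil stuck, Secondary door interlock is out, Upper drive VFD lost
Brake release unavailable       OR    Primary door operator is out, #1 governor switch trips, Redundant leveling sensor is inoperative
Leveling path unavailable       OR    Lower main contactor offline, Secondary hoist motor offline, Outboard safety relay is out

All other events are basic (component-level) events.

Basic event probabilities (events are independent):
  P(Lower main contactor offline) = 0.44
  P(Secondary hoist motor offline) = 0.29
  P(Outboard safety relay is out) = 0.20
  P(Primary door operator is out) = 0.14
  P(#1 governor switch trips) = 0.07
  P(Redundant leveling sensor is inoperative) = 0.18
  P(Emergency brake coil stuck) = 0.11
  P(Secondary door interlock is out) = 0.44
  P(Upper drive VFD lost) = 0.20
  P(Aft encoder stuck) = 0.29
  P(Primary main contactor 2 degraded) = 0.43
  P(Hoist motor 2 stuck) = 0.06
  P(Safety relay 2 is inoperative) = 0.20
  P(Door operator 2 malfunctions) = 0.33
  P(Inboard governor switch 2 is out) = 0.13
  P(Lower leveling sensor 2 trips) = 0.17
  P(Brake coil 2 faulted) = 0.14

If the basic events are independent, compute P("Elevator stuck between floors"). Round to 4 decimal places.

P(Leveling path unavailable) [OR] = 1 − (1−0.44) × (1−0.29) × (1−0.20) = 0.681920
P(Brake release unavailable) [OR] = 1 − (1−0.14) × (1−0.07) × (1−0.18) = 0.344164
P(Drive chain unavailable) [AND] = 0.11 × 0.44 × 0.20 = 0.009680
P(Safety circuit lost) [AND] = 0.344164 × 0.009680 = 0.003332
P(Door loop down) [OR] = 1 − (1−0.43) × (1−0.06) = 0.464200
P(Controller branch inoperative) [AND] = 0.20 × 0.33 × 0.13 × 0.17 = 0.001459
P(Leveling path 2 lost) [AND] = 0.29 × 0.464200 × 0.001459 × 0.14 = 0.000027
P(Elevator stuck between floors) [OR] = 1 − (1−0.681920) × (1−0.003332) × (1−0.000027) = 0.682988
Rounded to 4 decimal places: P(Elevator stuck between floors) ≈ 0.6830.

0.6830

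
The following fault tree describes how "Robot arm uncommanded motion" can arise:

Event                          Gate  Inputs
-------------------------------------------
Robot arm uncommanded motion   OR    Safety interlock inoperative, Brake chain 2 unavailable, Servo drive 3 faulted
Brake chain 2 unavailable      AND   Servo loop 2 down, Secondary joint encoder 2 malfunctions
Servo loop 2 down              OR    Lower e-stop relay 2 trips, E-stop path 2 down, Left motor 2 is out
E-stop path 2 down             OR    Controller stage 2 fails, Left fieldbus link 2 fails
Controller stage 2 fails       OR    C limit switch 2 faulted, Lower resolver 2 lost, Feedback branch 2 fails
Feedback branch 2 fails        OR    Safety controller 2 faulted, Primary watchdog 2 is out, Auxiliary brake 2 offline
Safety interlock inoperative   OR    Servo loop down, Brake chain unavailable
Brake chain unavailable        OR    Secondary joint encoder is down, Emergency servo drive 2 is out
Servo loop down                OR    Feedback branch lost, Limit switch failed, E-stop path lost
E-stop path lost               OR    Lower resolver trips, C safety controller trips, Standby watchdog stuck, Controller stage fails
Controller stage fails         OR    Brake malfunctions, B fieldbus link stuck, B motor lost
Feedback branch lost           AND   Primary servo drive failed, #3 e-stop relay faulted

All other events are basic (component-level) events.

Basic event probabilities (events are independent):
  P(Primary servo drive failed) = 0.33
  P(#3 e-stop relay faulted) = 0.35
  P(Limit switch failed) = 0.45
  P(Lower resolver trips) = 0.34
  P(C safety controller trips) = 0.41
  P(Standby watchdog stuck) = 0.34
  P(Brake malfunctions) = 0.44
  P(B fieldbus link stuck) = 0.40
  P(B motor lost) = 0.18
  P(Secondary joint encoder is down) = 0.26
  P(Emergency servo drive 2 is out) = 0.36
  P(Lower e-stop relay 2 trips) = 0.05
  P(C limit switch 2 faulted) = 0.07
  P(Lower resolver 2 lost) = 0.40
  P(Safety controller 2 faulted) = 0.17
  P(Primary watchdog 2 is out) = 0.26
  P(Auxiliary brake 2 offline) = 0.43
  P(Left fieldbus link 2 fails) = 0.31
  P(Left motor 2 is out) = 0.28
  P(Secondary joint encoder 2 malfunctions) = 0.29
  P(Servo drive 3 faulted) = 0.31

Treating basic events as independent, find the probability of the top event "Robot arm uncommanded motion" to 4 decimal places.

P(Feedback branch lost) [AND] = 0.33 × 0.35 = 0.115500
P(Controller stage fails) [OR] = 1 − (1−0.44) × (1−0.40) × (1−0.18) = 0.724480
P(E-stop path lost) [OR] = 1 − (1−0.34) × (1−0.41) × (1−0.34) × (1−0.724480) = 0.929190
P(Servo loop down) [OR] = 1 − (1−0.115500) × (1−0.45) × (1−0.929190) = 0.965553
P(Brake chain unavailable) [OR] = 1 − (1−0.26) × (1−0.36) = 0.526400
P(Safety interlock inoperative) [OR] = 1 − (1−0.965553) × (1−0.526400) = 0.983686
P(Feedback branch 2 fails) [OR] = 1 − (1−0.17) × (1−0.26) × (1−0.43) = 0.649906
P(Controller stage 2 fails) [OR] = 1 − (1−0.07) × (1−0.40) × (1−0.649906) = 0.804648
P(E-stop path 2 down) [OR] = 1 − (1−0.804648) × (1−0.31) = 0.865207
P(Servo loop 2 down) [OR] = 1 − (1−0.05) × (1−0.865207) × (1−0.28) = 0.907802
P(Brake chain 2 unavailable) [AND] = 0.907802 × 0.29 = 0.263263
P(Robot arm uncommanded motion) [OR] = 1 − (1−0.983686) × (1−0.263263) × (1−0.31) = 0.991707
Rounded to 4 decimal places: P(Robot arm uncommanded motion) ≈ 0.9917.

0.9917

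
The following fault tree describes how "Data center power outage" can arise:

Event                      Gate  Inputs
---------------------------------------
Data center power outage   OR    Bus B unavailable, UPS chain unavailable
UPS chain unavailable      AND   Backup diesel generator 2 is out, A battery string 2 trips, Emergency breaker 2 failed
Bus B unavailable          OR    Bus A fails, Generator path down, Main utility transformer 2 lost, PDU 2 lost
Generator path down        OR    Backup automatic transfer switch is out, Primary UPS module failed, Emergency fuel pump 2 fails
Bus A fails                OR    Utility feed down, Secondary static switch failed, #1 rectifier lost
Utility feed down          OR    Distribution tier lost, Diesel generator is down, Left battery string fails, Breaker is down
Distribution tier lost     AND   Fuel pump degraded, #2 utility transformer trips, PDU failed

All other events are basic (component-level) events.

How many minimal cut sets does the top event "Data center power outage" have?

Distribution tier lost [AND]: one cut set from each child combined → 1 × 1 × 1 = 1 cut set(s).
Utility feed down [OR]: union of children's cut sets → 4 cut set(s).
Bus A fails [OR]: union of children's cut sets → 6 cut set(s).
Generator path down [OR]: union of children's cut sets → 3 cut set(s).
Bus B unavailable [OR]: union of children's cut sets → 11 cut set(s).
UPS chain unavailable [AND]: one cut set from each child combined → 1 × 1 × 1 = 1 cut set(s).
Data center power outage [OR]: union of children's cut sets → 12 cut set(s).

12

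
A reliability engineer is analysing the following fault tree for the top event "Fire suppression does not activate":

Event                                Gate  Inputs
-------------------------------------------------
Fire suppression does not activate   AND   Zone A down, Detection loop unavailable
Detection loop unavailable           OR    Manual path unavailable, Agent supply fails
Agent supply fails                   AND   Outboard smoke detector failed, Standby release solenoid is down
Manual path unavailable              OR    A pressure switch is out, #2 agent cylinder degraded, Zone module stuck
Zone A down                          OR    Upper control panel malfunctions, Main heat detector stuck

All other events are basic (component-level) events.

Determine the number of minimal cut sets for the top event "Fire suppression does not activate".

Zone A down [OR]: union of children's cut sets → 2 cut set(s).
Manual path unavailable [OR]: union of children's cut sets → 3 cut set(s).
Agent supply fails [AND]: one cut set from each child combined → 1 × 1 = 1 cut set(s).
Detection loop unavailable [OR]: union of children's cut sets → 4 cut set(s).
Fire suppression does not activate [AND]: one cut set from each child combined → 2 × 4 = 8 cut set(s).
Minimal cut sets: {A pressure switch is out, Upper control panel malfunctions}; {#2 agent cylinder degraded, Upper control panel malfunctions}; {Upper control panel malfunctions, Zone module stuck}; {Outboard smoke detector failed, Standby release solenoid is down, Upper control panel malfunctions}; {A pressure switch is out, Main heat detector stuck}; {#2 agent cylinder degraded, Main heat detector stuck}; {Main heat detector stuck, Zone module stuck}; {Main heat detector stuck, Outboard smoke detector failed, Standby release solenoid is down}.

8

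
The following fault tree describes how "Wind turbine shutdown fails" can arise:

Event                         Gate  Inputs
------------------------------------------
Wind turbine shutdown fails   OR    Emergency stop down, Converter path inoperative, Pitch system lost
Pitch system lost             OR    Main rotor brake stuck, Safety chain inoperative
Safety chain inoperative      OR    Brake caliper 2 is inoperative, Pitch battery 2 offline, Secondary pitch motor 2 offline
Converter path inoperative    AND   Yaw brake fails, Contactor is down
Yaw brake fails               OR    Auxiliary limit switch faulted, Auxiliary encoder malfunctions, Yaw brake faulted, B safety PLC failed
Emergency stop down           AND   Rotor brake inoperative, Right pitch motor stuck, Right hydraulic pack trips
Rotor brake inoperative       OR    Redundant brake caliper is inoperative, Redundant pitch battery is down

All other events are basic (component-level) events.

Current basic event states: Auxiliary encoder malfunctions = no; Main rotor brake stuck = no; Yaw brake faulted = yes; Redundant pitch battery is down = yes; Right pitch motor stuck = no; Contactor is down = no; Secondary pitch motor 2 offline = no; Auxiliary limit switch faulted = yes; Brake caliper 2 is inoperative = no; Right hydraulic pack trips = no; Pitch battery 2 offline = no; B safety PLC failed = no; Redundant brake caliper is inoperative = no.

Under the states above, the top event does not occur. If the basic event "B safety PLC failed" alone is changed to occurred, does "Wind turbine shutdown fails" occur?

No

Counterfactual: set "B safety PLC failed" to occurred.
Rotor brake inoperative [OR]: Redundant brake caliper is inoperative=not, Redundant pitch battery is down=occurs → at least one input occurs → occurs.
Emergency stop down [AND]: Rotor brake inoperative=occurs, Right pitch motor stuck=not, Right hydraulic pack trips=not → not all inputs occur → does not occur.
Yaw brake fails [OR]: Auxiliary limit switch faulted=occurs, Auxiliary encoder malfunctions=not, Yaw brake faulted=occurs, B safety PLC failed=occurs → at least one input occurs → occurs.
Converter path inoperative [AND]: Yaw brake fails=occurs, Contactor is down=not → not all inputs occur → does not occur.
Safety chain inoperative [OR]: Brake caliper 2 is inoperative=not, Pitch battery 2 offline=not, Secondary pitch motor 2 offline=not → no input occurs → does not occur.
Pitch system lost [OR]: Main rotor brake stuck=not, Safety chain inoperative=not → no input occurs → does not occur.
Wind turbine shutdown fails [OR]: Emergency stop down=not, Converter path inoperative=not, Pitch system lost=not → no input occurs → does not occur.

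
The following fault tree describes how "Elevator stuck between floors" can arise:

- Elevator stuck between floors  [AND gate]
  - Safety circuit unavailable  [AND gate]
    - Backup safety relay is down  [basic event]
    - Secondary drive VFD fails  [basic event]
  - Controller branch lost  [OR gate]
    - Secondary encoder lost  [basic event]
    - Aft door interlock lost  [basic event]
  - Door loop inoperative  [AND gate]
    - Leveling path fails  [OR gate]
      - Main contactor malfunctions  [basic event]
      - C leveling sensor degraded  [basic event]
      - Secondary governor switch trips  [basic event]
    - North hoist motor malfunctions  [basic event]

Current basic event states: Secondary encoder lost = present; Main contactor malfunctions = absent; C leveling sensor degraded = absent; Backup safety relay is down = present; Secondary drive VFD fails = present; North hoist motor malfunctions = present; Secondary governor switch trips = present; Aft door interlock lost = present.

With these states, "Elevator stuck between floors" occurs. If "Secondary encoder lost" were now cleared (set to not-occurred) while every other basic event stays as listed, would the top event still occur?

Yes

Counterfactual: set "Secondary encoder lost" to not occurred.
Safety circuit unavailable [AND]: Backup safety relay is down=occurs, Secondary drive VFD fails=occurs → all inputs occur → occurs.
Controller branch lost [OR]: Secondary encoder lost=not, Aft door interlock lost=occurs → at least one input occurs → occurs.
Leveling path fails [OR]: Main contactor malfunctions=not, C leveling sensor degraded=not, Secondary governor switch trips=occurs → at least one input occurs → occurs.
Door loop inoperative [AND]: Leveling path fails=occurs, North hoist motor malfunctions=occurs → all inputs occur → occurs.
Elevator stuck between floors [AND]: Safety circuit unavailable=occurs, Controller branch lost=occurs, Door loop inoperative=occurs → all inputs occur → occurs.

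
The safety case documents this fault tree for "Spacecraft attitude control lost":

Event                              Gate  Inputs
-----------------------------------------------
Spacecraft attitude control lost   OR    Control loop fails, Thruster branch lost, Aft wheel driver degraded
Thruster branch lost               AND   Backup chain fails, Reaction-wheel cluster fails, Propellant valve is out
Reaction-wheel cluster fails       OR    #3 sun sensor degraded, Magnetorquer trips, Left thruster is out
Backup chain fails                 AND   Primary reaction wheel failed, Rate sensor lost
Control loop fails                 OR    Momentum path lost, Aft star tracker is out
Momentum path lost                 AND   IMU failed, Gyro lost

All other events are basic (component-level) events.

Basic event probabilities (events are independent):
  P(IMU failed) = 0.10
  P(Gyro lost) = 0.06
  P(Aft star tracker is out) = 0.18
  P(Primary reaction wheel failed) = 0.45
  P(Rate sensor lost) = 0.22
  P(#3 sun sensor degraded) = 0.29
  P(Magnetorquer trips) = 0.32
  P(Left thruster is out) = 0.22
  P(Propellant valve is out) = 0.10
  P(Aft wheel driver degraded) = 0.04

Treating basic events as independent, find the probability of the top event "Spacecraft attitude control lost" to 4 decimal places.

0.2224

P(Momentum path lost) [AND] = 0.10 × 0.06 = 0.006000
P(Control loop fails) [OR] = 1 − (1−0.006000) × (1−0.18) = 0.184920
P(Backup chain fails) [AND] = 0.45 × 0.22 = 0.099000
P(Reaction-wheel cluster fails) [OR] = 1 − (1−0.29) × (1−0.32) × (1−0.22) = 0.623416
P(Thruster branch lost) [AND] = 0.099000 × 0.623416 × 0.10 = 0.006172
P(Spacecraft attitude control lost) [OR] = 1 − (1−0.184920) × (1−0.006172) × (1−0.04) = 0.222353
Rounded to 4 decimal places: P(Spacecraft attitude control lost) ≈ 0.2224.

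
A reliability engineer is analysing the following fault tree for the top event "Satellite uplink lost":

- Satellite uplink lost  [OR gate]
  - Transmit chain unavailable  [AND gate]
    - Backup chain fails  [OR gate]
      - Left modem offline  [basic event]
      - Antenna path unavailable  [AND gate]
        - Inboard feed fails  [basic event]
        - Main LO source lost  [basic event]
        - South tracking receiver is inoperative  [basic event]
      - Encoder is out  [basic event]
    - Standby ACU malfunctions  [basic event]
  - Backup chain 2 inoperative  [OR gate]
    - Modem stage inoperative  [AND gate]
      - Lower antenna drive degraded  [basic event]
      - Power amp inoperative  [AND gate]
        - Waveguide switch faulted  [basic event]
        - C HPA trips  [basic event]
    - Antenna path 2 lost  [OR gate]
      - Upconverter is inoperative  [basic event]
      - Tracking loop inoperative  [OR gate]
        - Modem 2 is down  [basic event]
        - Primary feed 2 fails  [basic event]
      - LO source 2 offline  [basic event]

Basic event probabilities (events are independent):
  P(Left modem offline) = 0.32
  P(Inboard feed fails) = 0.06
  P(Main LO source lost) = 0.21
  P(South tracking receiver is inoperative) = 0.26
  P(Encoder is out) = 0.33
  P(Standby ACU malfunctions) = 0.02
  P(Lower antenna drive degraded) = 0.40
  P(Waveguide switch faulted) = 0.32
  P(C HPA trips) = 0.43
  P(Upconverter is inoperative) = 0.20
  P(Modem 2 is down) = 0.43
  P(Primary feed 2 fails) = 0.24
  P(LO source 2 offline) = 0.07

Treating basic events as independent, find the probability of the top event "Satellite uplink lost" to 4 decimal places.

P(Antenna path unavailable) [AND] = 0.06 × 0.21 × 0.26 = 0.003276
P(Backup chain fails) [OR] = 1 − (1−0.32) × (1−0.003276) × (1−0.33) = 0.545893
P(Transmit chain unavailable) [AND] = 0.545893 × 0.02 = 0.010918
P(Power amp inoperative) [AND] = 0.32 × 0.43 = 0.137600
P(Modem stage inoperative) [AND] = 0.40 × 0.137600 = 0.055040
P(Tracking loop inoperative) [OR] = 1 − (1−0.43) × (1−0.24) = 0.566800
P(Antenna path 2 lost) [OR] = 1 − (1−0.20) × (1−0.566800) × (1−0.07) = 0.677699
P(Backup chain 2 inoperative) [OR] = 1 − (1−0.055040) × (1−0.677699) = 0.695438
P(Satellite uplink lost) [OR] = 1 − (1−0.010918) × (1−0.695438) = 0.698763
Rounded to 4 decimal places: P(Satellite uplink lost) ≈ 0.6988.

0.6988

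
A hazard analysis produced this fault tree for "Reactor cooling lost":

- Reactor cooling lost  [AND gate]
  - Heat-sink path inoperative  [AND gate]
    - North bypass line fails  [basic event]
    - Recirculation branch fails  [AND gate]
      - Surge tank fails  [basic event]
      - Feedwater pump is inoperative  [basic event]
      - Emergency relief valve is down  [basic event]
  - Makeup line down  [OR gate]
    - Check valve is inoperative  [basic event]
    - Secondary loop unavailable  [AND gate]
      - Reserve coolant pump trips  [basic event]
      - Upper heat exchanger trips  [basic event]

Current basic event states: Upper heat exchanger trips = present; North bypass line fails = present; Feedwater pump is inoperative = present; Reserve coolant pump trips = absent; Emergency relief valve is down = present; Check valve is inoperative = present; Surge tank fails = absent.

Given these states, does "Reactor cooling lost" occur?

Recirculation branch fails [AND]: Surge tank fails=not, Feedwater pump is inoperative=occurs, Emergency relief valve is down=occurs → not all inputs occur → does not occur.
Heat-sink path inoperative [AND]: North bypass line fails=occurs, Recirculation branch fails=not → not all inputs occur → does not occur.
Secondary loop unavailable [AND]: Reserve coolant pump trips=not, Upper heat exchanger trips=occurs → not all inputs occur → does not occur.
Makeup line down [OR]: Check valve is inoperative=occurs, Secondary loop unavailable=not → at least one input occurs → occurs.
Reactor cooling lost [AND]: Heat-sink path inoperative=not, Makeup line down=occurs → not all inputs occur → does not occur.

No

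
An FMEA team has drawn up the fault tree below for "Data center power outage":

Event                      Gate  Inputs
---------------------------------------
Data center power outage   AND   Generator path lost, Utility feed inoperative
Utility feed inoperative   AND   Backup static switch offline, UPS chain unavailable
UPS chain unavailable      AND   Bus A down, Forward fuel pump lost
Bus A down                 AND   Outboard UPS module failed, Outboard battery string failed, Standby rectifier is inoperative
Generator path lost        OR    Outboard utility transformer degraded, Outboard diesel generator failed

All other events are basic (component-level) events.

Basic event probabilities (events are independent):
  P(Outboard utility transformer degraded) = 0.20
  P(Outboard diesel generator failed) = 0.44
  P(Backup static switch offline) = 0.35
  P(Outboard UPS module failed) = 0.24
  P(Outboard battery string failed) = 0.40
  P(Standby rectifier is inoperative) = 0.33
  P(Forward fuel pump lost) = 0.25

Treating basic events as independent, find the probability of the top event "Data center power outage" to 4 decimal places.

0.0015

P(Generator path lost) [OR] = 1 − (1−0.20) × (1−0.44) = 0.552000
P(Bus A down) [AND] = 0.24 × 0.40 × 0.33 = 0.031680
P(UPS chain unavailable) [AND] = 0.031680 × 0.25 = 0.007920
P(Utility feed inoperative) [AND] = 0.35 × 0.007920 = 0.002772
P(Data center power outage) [AND] = 0.552000 × 0.002772 = 0.001530
Rounded to 4 decimal places: P(Data center power outage) ≈ 0.0015.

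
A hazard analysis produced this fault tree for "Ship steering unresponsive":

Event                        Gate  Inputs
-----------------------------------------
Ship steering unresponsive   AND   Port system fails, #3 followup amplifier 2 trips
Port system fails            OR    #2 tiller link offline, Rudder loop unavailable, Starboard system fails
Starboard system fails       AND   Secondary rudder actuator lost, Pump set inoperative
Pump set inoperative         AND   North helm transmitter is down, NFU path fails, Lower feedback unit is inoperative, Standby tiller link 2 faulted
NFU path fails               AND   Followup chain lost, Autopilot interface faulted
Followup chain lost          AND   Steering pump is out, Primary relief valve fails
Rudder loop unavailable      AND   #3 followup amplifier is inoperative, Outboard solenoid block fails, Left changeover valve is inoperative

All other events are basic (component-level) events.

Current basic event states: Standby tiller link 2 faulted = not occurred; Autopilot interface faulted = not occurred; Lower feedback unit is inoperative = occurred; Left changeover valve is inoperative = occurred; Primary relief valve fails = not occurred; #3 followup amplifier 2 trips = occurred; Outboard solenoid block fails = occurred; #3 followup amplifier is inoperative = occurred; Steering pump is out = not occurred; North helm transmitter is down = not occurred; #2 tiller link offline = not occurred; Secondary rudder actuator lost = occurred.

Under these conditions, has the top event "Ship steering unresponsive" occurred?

Yes

Rudder loop unavailable [AND]: #3 followup amplifier is inoperative=occurs, Outboard solenoid block fails=occurs, Left changeover valve is inoperative=occurs → all inputs occur → occurs.
Followup chain lost [AND]: Steering pump is out=not, Primary relief valve fails=not → not all inputs occur → does not occur.
NFU path fails [AND]: Followup chain lost=not, Autopilot interface faulted=not → not all inputs occur → does not occur.
Pump set inoperative [AND]: North helm transmitter is down=not, NFU path fails=not, Lower feedback unit is inoperative=occurs, Standby tiller link 2 faulted=not → not all inputs occur → does not occur.
Starboard system fails [AND]: Secondary rudder actuator lost=occurs, Pump set inoperative=not → not all inputs occur → does not occur.
Port system fails [OR]: #2 tiller link offline=not, Rudder loop unavailable=occurs, Starboard system fails=not → at least one input occurs → occurs.
Ship steering unresponsive [AND]: Port system fails=occurs, #3 followup amplifier 2 trips=occurs → all inputs occur → occurs.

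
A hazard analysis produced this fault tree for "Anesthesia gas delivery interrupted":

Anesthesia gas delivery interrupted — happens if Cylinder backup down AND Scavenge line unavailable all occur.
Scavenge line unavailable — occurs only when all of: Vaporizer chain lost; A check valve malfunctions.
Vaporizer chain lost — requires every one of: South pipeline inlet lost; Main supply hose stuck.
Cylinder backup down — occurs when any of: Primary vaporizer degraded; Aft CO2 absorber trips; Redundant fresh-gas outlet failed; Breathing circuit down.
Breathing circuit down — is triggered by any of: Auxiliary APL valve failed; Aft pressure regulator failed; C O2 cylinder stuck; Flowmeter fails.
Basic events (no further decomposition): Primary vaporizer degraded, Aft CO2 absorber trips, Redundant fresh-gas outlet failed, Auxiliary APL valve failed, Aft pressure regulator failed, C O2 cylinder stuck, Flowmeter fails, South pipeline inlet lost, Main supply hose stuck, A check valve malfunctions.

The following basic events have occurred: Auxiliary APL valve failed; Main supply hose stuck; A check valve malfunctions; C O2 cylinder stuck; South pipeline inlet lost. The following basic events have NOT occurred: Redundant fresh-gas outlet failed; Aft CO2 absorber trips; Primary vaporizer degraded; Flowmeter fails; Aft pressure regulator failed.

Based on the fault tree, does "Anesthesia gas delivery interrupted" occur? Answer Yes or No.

Breathing circuit down [OR]: Auxiliary APL valve failed=occurs, Aft pressure regulator failed=not, C O2 cylinder stuck=occurs, Flowmeter fails=not → at least one input occurs → occurs.
Cylinder backup down [OR]: Primary vaporizer degraded=not, Aft CO2 absorber trips=not, Redundant fresh-gas outlet failed=not, Breathing circuit down=occurs → at least one input occurs → occurs.
Vaporizer chain lost [AND]: South pipeline inlet lost=occurs, Main supply hose stuck=occurs → all inputs occur → occurs.
Scavenge line unavailable [AND]: Vaporizer chain lost=occurs, A check valve malfunctions=occurs → all inputs occur → occurs.
Anesthesia gas delivery interrupted [AND]: Cylinder backup down=occurs, Scavenge line unavailable=occurs → all inputs occur → occurs.

Yes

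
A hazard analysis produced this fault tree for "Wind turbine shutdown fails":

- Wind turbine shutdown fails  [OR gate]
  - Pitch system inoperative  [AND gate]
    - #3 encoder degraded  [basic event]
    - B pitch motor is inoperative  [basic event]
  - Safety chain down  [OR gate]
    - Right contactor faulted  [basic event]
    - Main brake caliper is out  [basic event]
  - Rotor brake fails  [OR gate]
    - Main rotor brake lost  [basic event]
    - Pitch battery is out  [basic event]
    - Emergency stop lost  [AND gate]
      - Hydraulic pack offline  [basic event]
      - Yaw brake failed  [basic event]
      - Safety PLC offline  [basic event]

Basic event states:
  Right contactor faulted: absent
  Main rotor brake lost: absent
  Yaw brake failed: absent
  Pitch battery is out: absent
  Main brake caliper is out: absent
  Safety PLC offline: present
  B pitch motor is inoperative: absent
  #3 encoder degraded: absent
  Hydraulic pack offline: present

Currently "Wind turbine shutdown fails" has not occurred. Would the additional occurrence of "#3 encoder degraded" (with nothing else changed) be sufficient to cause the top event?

No

Counterfactual: set "#3 encoder degraded" to occurred.
Pitch system inoperative [AND]: #3 encoder degraded=occurs, B pitch motor is inoperative=not → not all inputs occur → does not occur.
Safety chain down [OR]: Right contactor faulted=not, Main brake caliper is out=not → no input occurs → does not occur.
Emergency stop lost [AND]: Hydraulic pack offline=occurs, Yaw brake failed=not, Safety PLC offline=occurs → not all inputs occur → does not occur.
Rotor brake fails [OR]: Main rotor brake lost=not, Pitch battery is out=not, Emergency stop lost=not → no input occurs → does not occur.
Wind turbine shutdown fails [OR]: Pitch system inoperative=not, Safety chain down=not, Rotor brake fails=not → no input occurs → does not occur.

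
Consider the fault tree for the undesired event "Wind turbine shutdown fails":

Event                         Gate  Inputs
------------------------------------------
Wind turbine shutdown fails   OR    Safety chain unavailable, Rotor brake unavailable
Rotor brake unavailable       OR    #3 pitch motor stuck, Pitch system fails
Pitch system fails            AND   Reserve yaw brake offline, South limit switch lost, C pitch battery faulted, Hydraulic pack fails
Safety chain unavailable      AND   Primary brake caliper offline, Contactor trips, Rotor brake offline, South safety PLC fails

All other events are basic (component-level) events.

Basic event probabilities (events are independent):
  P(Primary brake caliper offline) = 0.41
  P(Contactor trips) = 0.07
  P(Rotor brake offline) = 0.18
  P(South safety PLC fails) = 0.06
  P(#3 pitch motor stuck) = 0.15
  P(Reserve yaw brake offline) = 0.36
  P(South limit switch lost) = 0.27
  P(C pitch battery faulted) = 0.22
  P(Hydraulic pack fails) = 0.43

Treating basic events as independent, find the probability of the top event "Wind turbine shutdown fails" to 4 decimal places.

0.1581

P(Safety chain unavailable) [AND] = 0.41 × 0.07 × 0.18 × 0.06 = 0.000310
P(Pitch system fails) [AND] = 0.36 × 0.27 × 0.22 × 0.43 = 0.009195
P(Rotor brake unavailable) [OR] = 1 − (1−0.15) × (1−0.009195) = 0.157816
P(Wind turbine shutdown fails) [OR] = 1 − (1−0.000310) × (1−0.157816) = 0.158077
Rounded to 4 decimal places: P(Wind turbine shutdown fails) ≈ 0.1581.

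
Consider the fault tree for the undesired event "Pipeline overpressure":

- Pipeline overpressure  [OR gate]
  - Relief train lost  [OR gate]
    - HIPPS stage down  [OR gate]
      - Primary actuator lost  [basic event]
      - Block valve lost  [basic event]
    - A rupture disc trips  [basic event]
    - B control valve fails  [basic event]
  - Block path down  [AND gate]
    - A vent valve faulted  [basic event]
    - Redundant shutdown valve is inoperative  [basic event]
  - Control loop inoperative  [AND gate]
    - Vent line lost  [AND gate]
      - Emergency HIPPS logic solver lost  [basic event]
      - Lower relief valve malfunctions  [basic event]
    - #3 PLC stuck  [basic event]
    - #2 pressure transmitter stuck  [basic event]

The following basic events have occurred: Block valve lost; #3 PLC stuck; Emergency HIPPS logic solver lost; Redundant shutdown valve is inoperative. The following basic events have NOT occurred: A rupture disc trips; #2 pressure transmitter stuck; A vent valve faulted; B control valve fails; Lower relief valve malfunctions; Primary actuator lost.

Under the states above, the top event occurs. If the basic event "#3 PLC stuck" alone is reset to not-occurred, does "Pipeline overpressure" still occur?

Yes

Counterfactual: set "#3 PLC stuck" to not occurred.
HIPPS stage down [OR]: Primary actuator lost=not, Block valve lost=occurs → at least one input occurs → occurs.
Relief train lost [OR]: HIPPS stage down=occurs, A rupture disc trips=not, B control valve fails=not → at least one input occurs → occurs.
Block path down [AND]: A vent valve faulted=not, Redundant shutdown valve is inoperative=occurs → not all inputs occur → does not occur.
Vent line lost [AND]: Emergency HIPPS logic solver lost=occurs, Lower relief valve malfunctions=not → not all inputs occur → does not occur.
Control loop inoperative [AND]: Vent line lost=not, #3 PLC stuck=not, #2 pressure transmitter stuck=not → not all inputs occur → does not occur.
Pipeline overpressure [OR]: Relief train lost=occurs, Block path down=not, Control loop inoperative=not → at least one input occurs → occurs.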